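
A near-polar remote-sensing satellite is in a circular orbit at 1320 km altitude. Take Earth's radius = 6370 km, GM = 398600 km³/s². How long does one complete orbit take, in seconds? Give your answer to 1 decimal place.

Semi-major axis a = 6370 + 1320 = 7690 km. Period T = 2π√(a³/μ) = 2π√(7690³/398600) = 6711.2 s = 111.85 min.

6711.2 seconds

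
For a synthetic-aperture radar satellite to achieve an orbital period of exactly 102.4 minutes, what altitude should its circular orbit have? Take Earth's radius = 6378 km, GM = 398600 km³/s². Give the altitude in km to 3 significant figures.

872 km

T = 102.4 min = 6144.0 s.
From T = 2π√(a³/μ): a = (μ T²/4π²)^(1/3) = (398600 × 6144.0² / 4π²)^(1/3) = 7250 km.
Altitude h = a − R = 7250 − 6378 = 872 km.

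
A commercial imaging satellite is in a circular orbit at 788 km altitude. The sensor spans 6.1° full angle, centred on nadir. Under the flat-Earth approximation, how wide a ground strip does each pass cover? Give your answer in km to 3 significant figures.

Half-angle = 6.1°/2 = 3.05°.
Swath width ≈ 2h·tan(θ/2) = 2 × 788 × tan(3.05°) = 84.0 km.

84.0 km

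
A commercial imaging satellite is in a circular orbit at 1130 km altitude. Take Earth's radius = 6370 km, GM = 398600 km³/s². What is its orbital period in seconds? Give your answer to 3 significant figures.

6460 seconds

Semi-major axis a = 6370 + 1130 = 7500 km. Period T = 2π√(a³/μ) = 2π√(7500³/398600) = 6464.0 s = 107.73 min.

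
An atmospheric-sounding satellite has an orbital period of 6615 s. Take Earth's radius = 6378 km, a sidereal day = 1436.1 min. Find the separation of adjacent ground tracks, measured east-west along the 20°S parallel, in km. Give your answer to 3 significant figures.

Node shift per orbit = (6615.0/86166) × 360° = 27.64°.
Equatorial spacing = 27.64 × 111.3 km/° = 3077 km.
At 20° latitude, spacing = 3077 × cos(20°) = 2891 km.

2890 km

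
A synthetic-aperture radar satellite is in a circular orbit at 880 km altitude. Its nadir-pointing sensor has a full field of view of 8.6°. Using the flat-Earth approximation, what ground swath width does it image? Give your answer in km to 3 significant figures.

Half-angle = 8.6°/2 = 4.3°.
Swath width ≈ 2h·tan(θ/2) = 2 × 880 × tan(4.3°) = 132.3 km.

132 km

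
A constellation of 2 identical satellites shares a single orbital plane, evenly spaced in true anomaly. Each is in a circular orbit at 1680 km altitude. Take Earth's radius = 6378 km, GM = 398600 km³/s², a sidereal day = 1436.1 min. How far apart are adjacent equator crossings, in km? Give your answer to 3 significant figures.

1670 km

Semi-major axis a = 6378 + 1680 = 8058 km. Period T = 2π√(a³/μ) = 2π√(8058³/398600) = 7198.7 s = 119.98 min.
Single-satellite node shift = (7198.7/86166) × 360° = 30.08°.
With 2 satellites evenly phased, successive equator crossings are 30.08/2 = 15.038° apart.
That is 15.038 × 111.3 = 1674 km at the equator.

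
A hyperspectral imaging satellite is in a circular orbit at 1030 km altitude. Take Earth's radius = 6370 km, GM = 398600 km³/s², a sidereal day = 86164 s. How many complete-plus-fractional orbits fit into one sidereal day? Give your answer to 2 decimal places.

Semi-major axis a = 6370 + 1030 = 7400 km. Period T = 2π√(a³/μ) = 2π√(7400³/398600) = 6335.2 s = 105.59 min.
Orbits per sidereal day = 86164 / 6335.2 = 13.601.

13.60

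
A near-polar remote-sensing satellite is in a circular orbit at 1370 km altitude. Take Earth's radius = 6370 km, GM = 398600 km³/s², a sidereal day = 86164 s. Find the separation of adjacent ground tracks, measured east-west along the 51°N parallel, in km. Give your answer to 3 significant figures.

Semi-major axis a = 6370 + 1370 = 7740 km. Period T = 2π√(a³/μ) = 2π√(7740³/398600) = 6776.8 s = 112.95 min.
Node shift per orbit = (6776.8/86164) × 360° = 28.31°.
Equatorial spacing = 28.31 × 111.2 km/° = 3148 km.
At 51° latitude, spacing = 3148 × cos(51°) = 1981 km.

1980 km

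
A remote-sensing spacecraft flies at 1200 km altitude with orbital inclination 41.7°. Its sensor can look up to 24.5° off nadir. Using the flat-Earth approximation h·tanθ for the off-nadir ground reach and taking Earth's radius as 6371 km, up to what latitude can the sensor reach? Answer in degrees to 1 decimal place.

For a prograde orbit the ground track reaches latitude ±i = ±41.7°.
Sensor half-swath on the ground ≈ 1200·tan(24.5°) = 547 km = 4.92° of latitude.
Maximum observable latitude ≈ 41.7 + 4.92 = 46.6°.

46.6°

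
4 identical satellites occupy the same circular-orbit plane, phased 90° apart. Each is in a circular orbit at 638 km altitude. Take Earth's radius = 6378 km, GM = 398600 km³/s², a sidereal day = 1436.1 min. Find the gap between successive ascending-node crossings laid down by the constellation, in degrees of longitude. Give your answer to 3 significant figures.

6.11°

Semi-major axis a = 6378 + 638 = 7016 km. Period T = 2π√(a³/μ) = 2π√(7016³/398600) = 5848.5 s = 97.48 min.
Single-satellite node shift = (5848.5/86166) × 360° = 24.43°.
With 4 satellites evenly phased, successive equator crossings are 24.43/4 = 6.109° apart.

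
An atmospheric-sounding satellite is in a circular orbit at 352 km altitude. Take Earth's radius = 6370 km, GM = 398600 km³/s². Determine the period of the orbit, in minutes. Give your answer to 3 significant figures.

Semi-major axis a = 6370 + 352 = 6722 km. Period T = 2π√(a³/μ) = 2π√(6722³/398600) = 5484.8 s = 91.41 min.

91.4 min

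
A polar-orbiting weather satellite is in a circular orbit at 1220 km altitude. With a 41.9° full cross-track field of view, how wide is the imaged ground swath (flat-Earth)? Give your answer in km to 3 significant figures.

934 km

Half-angle = 41.9°/2 = 20.95°.
Swath width ≈ 2h·tan(θ/2) = 2 × 1220 × tan(20.95°) = 934.2 km.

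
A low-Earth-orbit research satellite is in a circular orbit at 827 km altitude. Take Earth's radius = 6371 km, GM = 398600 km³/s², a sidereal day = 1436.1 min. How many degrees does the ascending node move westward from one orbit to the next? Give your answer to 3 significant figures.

Semi-major axis a = 6371 + 827 = 7198 km. Period T = 2π√(a³/μ) = 2π√(7198³/398600) = 6077.6 s = 101.29 min.
During one orbit Earth rotates (6077.6 / 86166) × 360° = 25.39°.

25.4°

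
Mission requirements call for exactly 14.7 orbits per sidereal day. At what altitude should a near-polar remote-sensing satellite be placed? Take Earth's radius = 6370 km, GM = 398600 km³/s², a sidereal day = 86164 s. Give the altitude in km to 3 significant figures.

656 km

Required period T = 86164 / 14.7 = 5861.5 s.
From T = 2π√(a³/μ): a = (μ T²/4π²)^(1/3) = (398600 × 5861.5² / 4π²)^(1/3) = 7026 km.
Altitude h = a − R = 7026 − 6370 = 656 km.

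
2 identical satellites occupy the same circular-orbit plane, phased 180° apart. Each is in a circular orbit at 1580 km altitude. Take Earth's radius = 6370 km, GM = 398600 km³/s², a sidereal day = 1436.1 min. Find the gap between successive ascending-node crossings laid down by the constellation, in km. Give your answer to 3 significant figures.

1640 km

Semi-major axis a = 6370 + 1580 = 7950 km. Period T = 2π√(a³/μ) = 2π√(7950³/398600) = 7054.4 s = 117.57 min.
Single-satellite node shift = (7054.4/86166) × 360° = 29.47°.
With 2 satellites evenly phased, successive equator crossings are 29.47/2 = 14.737° apart.
That is 14.737 × 111.2 = 1638 km at the equator.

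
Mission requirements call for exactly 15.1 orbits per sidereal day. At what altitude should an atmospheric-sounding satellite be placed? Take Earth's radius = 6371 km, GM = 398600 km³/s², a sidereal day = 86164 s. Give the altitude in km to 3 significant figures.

531 km

Required period T = 86164 / 15.1 = 5706.2 s.
From T = 2π√(a³/μ): a = (μ T²/4π²)^(1/3) = (398600 × 5706.2² / 4π²)^(1/3) = 6902 km.
Altitude h = a − R = 6902 − 6371 = 531 km.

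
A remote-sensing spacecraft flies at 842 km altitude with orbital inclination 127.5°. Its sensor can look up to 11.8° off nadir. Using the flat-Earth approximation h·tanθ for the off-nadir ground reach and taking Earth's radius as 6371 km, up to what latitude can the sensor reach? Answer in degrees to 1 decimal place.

Retrograde orbit: the ground track reaches ±(180° − i) = ±(180 − 127.5) = ±52.5°.
Sensor half-swath on the ground ≈ 842·tan(11.8°) = 176 km = 1.58° of latitude.
Maximum observable latitude ≈ 52.5 + 1.58 = 54.1°.

54.1°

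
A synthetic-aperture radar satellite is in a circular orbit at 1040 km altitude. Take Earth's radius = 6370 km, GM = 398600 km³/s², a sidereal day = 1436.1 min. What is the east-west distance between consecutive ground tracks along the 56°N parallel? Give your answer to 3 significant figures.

1650 km

Semi-major axis a = 6370 + 1040 = 7410 km. Period T = 2π√(a³/μ) = 2π√(7410³/398600) = 6348.0 s = 105.80 min.
Node shift per orbit = (6348.0/86166) × 360° = 26.52°.
Equatorial spacing = 26.52 × 111.2 km/° = 2949 km.
At 56° latitude, spacing = 2949 × cos(56°) = 1649 km.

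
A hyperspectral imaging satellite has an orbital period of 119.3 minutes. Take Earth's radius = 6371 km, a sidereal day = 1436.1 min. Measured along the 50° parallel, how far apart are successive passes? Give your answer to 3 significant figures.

2140 km

T = 119.3 min = 7158.0 s.
Node shift per orbit = (7158.0/86166) × 360° = 29.91°.
Equatorial spacing = 29.91 × 111.2 km/° = 3325 km.
At 50° latitude, spacing = 3325 × cos(50°) = 2138 km.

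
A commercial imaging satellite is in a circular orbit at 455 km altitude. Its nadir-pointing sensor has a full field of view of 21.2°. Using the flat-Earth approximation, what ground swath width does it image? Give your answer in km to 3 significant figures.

170 km

Half-angle = 21.2°/2 = 10.6°.
Swath width ≈ 2h·tan(θ/2) = 2 × 455 × tan(10.6°) = 170.3 km.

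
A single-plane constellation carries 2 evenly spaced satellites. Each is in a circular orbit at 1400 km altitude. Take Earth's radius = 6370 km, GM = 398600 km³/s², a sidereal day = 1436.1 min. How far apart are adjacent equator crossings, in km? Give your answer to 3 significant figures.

Semi-major axis a = 6370 + 1400 = 7770 km. Period T = 2π√(a³/μ) = 2π√(7770³/398600) = 6816.2 s = 113.60 min.
Single-satellite node shift = (6816.2/86166) × 360° = 28.48°.
With 2 satellites evenly phased, successive equator crossings are 28.48/2 = 14.239° apart.
That is 14.239 × 111.2 = 1583 km at the equator.

1580 km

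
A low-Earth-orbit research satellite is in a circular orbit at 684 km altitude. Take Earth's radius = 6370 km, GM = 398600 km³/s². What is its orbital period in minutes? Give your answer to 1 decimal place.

Semi-major axis a = 6370 + 684 = 7054 km. Period T = 2π√(a³/μ) = 2π√(7054³/398600) = 5896.1 s = 98.27 min.

98.3 min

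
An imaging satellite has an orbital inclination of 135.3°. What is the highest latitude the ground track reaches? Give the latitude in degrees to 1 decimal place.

44.7°

Retrograde orbit: the ground track reaches ±(180° − i) = ±(180 − 135.3) = ±44.7°.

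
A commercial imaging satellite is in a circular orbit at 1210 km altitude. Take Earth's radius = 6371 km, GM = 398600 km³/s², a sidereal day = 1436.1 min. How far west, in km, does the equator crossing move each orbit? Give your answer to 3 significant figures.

Semi-major axis a = 6371 + 1210 = 7581 km. Period T = 2π√(a³/μ) = 2π√(7581³/398600) = 6569.0 s = 109.48 min.
During one orbit Earth rotates (6569.0 / 86166) × 360° = 27.45°.
At the equator that is 27.45° × (2π·6371/360) km/° = 27.45 × 111.2 = 3052 km.

3050 km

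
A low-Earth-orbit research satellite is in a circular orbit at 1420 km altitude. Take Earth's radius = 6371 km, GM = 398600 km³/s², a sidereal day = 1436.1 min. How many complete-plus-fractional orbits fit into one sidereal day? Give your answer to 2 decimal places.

12.59

Semi-major axis a = 6371 + 1420 = 7791 km. Period T = 2π√(a³/μ) = 2π√(7791³/398600) = 6843.9 s = 114.06 min.
Orbits per sidereal day = 86166 / 6843.9 = 12.590.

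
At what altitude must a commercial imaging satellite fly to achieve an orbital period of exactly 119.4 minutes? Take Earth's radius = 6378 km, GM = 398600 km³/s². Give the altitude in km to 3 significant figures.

1650 km

T = 119.4 min = 7164.0 s.
From T = 2π√(a³/μ): a = (μ T²/4π²)^(1/3) = (398600 × 7164.0² / 4π²)^(1/3) = 8032 km.
Altitude h = a − R = 8032 − 6378 = 1654 km.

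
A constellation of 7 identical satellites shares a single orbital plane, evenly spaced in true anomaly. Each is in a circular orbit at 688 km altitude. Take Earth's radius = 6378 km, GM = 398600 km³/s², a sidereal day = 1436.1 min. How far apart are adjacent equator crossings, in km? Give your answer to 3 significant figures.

393 km

Semi-major axis a = 6378 + 688 = 7066 km. Period T = 2π√(a³/μ) = 2π√(7066³/398600) = 5911.1 s = 98.52 min.
Single-satellite node shift = (5911.1/86166) × 360° = 24.70°.
With 7 satellites evenly phased, successive equator crossings are 24.70/7 = 3.528° apart.
That is 3.528 × 111.3 = 393 km at the equator.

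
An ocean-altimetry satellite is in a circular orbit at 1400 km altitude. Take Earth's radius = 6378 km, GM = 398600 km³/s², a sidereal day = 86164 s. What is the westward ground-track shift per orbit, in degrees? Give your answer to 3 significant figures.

Semi-major axis a = 6378 + 1400 = 7778 km. Period T = 2π√(a³/μ) = 2π√(7778³/398600) = 6826.7 s = 113.78 min.
During one orbit Earth rotates (6826.7 / 86164) × 360° = 28.52°.

28.5°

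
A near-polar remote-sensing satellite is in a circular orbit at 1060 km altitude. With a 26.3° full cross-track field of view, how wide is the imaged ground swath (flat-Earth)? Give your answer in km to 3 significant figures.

495 km

Half-angle = 26.3°/2 = 13.15°.
Swath width ≈ 2h·tan(θ/2) = 2 × 1060 × tan(13.15°) = 495.3 km.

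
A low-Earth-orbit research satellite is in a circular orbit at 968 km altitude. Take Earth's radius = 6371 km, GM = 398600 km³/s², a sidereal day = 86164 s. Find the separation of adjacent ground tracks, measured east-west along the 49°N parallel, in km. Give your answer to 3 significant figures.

Semi-major axis a = 6371 + 968 = 7339 km. Period T = 2π√(a³/μ) = 2π√(7339³/398600) = 6257.0 s = 104.28 min.
Node shift per orbit = (6257.0/86164) × 360° = 26.14°.
Equatorial spacing = 26.14 × 111.2 km/° = 2907 km.
At 49° latitude, spacing = 2907 × cos(49°) = 1907 km.

1910 km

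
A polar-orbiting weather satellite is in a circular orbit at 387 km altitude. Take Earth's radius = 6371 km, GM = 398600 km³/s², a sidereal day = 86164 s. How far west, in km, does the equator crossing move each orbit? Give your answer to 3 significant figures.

Semi-major axis a = 6371 + 387 = 6758 km. Period T = 2π√(a³/μ) = 2π√(6758³/398600) = 5528.9 s = 92.15 min.
During one orbit Earth rotates (5528.9 / 86164) × 360° = 23.10°.
At the equator that is 23.10° × (2π·6371/360) km/° = 23.10 × 111.2 = 2569 km.

2570 km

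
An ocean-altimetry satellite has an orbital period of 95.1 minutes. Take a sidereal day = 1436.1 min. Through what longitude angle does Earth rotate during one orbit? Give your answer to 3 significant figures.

T = 95.1 min = 5706.0 s.
During one orbit Earth rotates (5706.0 / 86166) × 360° = 23.84°.

23.8°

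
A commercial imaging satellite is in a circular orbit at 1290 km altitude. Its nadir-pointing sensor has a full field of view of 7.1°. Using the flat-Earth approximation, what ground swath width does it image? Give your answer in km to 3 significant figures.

Half-angle = 7.1°/2 = 3.55°.
Swath width ≈ 2h·tan(θ/2) = 2 × 1290 × tan(3.55°) = 160.1 km.

160 km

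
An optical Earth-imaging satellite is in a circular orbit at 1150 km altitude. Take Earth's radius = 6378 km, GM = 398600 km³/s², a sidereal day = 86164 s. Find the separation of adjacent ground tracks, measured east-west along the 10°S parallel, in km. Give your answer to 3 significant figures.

2980 km

Semi-major axis a = 6378 + 1150 = 7528 km. Period T = 2π√(a³/μ) = 2π√(7528³/398600) = 6500.3 s = 108.34 min.
Node shift per orbit = (6500.3/86164) × 360° = 27.16°.
Equatorial spacing = 27.16 × 111.3 km/° = 3023 km.
At 10° latitude, spacing = 3023 × cos(10°) = 2977 km.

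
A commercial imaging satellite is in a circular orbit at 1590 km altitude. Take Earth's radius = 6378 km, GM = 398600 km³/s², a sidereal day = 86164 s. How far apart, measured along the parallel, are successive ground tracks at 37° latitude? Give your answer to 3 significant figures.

2630 km

Semi-major axis a = 6378 + 1590 = 7968 km. Period T = 2π√(a³/μ) = 2π√(7968³/398600) = 7078.4 s = 117.97 min.
Node shift per orbit = (7078.4/86164) × 360° = 29.57°.
Equatorial spacing = 29.57 × 111.3 km/° = 3292 km.
At 37° latitude, spacing = 3292 × cos(37°) = 2629 km.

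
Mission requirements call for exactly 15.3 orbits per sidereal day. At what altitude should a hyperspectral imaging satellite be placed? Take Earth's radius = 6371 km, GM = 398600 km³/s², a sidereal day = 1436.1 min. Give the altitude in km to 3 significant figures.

471 km

Required period T = 86166 / 15.3 = 5631.8 s.
From T = 2π√(a³/μ): a = (μ T²/4π²)^(1/3) = (398600 × 5631.8² / 4π²)^(1/3) = 6842 km.
Altitude h = a − R = 6842 − 6371 = 471 km.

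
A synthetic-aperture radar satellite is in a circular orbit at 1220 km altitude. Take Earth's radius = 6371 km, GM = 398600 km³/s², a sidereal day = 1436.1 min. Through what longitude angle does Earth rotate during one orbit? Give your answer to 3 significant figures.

27.5°

Semi-major axis a = 6371 + 1220 = 7591 km. Period T = 2π√(a³/μ) = 2π√(7591³/398600) = 6582.0 s = 109.70 min.
During one orbit Earth rotates (6582.0 / 86166) × 360° = 27.50°.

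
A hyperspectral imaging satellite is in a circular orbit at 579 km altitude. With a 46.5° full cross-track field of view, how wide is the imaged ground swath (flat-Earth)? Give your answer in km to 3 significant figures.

498 km

Half-angle = 46.5°/2 = 23.25°.
Swath width ≈ 2h·tan(θ/2) = 2 × 579 × tan(23.25°) = 497.5 km.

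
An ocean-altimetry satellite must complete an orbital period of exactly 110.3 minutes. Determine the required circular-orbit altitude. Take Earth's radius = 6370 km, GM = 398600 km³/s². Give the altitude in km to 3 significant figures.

T = 110.3 min = 6618.0 s.
From T = 2π√(a³/μ): a = (μ T²/4π²)^(1/3) = (398600 × 6618.0² / 4π²)^(1/3) = 7619 km.
Altitude h = a − R = 7619 − 6370 = 1249 km.

1250 km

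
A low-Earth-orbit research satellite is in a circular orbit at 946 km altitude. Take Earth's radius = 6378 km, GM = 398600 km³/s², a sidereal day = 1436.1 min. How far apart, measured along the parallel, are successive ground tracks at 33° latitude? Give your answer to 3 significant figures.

Semi-major axis a = 6378 + 946 = 7324 km. Period T = 2π√(a³/μ) = 2π√(7324³/398600) = 6237.8 s = 103.96 min.
Node shift per orbit = (6237.8/86166) × 360° = 26.06°.
Equatorial spacing = 26.06 × 111.3 km/° = 2901 km.
At 33° latitude, spacing = 2901 × cos(33°) = 2433 km.

2430 km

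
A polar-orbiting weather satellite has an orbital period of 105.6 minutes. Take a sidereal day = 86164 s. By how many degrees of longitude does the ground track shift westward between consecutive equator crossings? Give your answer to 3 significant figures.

26.5°

T = 105.6 min = 6336.0 s.
During one orbit Earth rotates (6336.0 / 86164) × 360° = 26.47°.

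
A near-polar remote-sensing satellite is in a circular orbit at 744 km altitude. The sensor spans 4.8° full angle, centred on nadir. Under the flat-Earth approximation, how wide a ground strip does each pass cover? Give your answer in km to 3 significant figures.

62.4 km

Half-angle = 4.8°/2 = 2.4°.
Swath width ≈ 2h·tan(θ/2) = 2 × 744 × tan(2.4°) = 62.4 km.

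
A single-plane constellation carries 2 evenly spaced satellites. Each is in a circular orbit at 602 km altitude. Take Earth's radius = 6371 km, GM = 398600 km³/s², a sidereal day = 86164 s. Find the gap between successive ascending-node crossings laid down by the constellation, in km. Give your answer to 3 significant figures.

1350 km

Semi-major axis a = 6371 + 602 = 6973 km. Period T = 2π√(a³/μ) = 2π√(6973³/398600) = 5794.8 s = 96.58 min.
Single-satellite node shift = (5794.8/86164) × 360° = 24.21°.
With 2 satellites evenly phased, successive equator crossings are 24.21/2 = 12.106° apart.
That is 12.106 × 111.2 = 1346 km at the equator.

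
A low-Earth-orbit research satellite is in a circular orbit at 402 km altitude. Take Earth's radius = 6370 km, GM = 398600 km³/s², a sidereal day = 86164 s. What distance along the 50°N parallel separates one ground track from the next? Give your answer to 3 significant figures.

1660 km

Semi-major axis a = 6370 + 402 = 6772 km. Period T = 2π√(a³/μ) = 2π√(6772³/398600) = 5546.1 s = 92.43 min.
Node shift per orbit = (5546.1/86164) × 360° = 23.17°.
Equatorial spacing = 23.17 × 111.2 km/° = 2576 km.
At 50° latitude, spacing = 2576 × cos(50°) = 1656 km.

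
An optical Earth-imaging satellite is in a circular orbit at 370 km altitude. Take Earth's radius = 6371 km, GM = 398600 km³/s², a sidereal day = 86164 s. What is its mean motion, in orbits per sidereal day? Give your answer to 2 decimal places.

Semi-major axis a = 6371 + 370 = 6741 km. Period T = 2π√(a³/μ) = 2π√(6741³/398600) = 5508.0 s = 91.80 min.
Orbits per sidereal day = 86164 / 5508.0 = 15.643.

15.64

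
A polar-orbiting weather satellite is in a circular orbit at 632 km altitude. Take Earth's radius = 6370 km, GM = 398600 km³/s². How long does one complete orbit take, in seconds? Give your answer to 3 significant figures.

Semi-major axis a = 6370 + 632 = 7002 km. Period T = 2π√(a³/μ) = 2π√(7002³/398600) = 5831.0 s = 97.18 min.

5830 seconds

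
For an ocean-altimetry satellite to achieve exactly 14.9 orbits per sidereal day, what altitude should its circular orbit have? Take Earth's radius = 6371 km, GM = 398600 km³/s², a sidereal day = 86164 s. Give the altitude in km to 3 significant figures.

592 km

Required period T = 86164 / 14.9 = 5782.8 s.
From T = 2π√(a³/μ): a = (μ T²/4π²)^(1/3) = (398600 × 5782.8² / 4π²)^(1/3) = 6963 km.
Altitude h = a − R = 6963 − 6371 = 592 km.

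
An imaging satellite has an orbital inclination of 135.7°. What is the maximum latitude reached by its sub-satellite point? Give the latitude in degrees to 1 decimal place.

Retrograde orbit: the ground track reaches ±(180° − i) = ±(180 − 135.7) = ±44.3°.

44.3°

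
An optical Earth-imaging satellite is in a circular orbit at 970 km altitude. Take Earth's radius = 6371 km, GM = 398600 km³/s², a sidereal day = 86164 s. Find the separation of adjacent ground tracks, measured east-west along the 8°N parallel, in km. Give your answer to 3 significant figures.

2880 km

Semi-major axis a = 6371 + 970 = 7341 km. Period T = 2π√(a³/μ) = 2π√(7341³/398600) = 6259.6 s = 104.33 min.
Node shift per orbit = (6259.6/86164) × 360° = 26.15°.
Equatorial spacing = 26.15 × 111.2 km/° = 2908 km.
At 8° latitude, spacing = 2908 × cos(8°) = 2880 km.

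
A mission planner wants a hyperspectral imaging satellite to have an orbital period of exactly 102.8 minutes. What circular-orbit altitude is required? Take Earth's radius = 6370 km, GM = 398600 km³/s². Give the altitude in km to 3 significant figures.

T = 102.8 min = 6168.0 s.
From T = 2π√(a³/μ): a = (μ T²/4π²)^(1/3) = (398600 × 6168.0² / 4π²)^(1/3) = 7269 km.
Altitude h = a − R = 7269 − 6370 = 899 km.

899 km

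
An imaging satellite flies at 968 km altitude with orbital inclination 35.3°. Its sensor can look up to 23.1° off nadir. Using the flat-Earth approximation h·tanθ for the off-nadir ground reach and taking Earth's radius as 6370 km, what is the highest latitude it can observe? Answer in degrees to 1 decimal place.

For a prograde orbit the ground track reaches latitude ±i = ±35.3°.
Sensor half-swath on the ground ≈ 968·tan(23.1°) = 413 km = 3.71° of latitude.
Maximum observable latitude ≈ 35.3 + 3.71 = 39.0°.

39.0°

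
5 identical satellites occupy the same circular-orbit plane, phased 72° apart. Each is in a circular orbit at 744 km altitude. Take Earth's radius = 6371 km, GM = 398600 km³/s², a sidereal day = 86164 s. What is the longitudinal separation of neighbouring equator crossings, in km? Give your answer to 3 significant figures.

555 km

Semi-major axis a = 6371 + 744 = 7115 km. Period T = 2π√(a³/μ) = 2π√(7115³/398600) = 5972.7 s = 99.55 min.
Single-satellite node shift = (5972.7/86164) × 360° = 24.95°.
With 5 satellites evenly phased, successive equator crossings are 24.95/5 = 4.991° apart.
That is 4.991 × 111.2 = 555 km at the equator.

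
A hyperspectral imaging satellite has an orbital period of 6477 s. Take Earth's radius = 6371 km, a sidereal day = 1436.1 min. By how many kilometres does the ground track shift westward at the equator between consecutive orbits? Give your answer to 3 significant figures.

During one orbit Earth rotates (6477.0 / 86166) × 360° = 27.06°.
At the equator that is 27.06° × (2π·6371/360) km/° = 27.06 × 111.2 = 3009 km.

3010 km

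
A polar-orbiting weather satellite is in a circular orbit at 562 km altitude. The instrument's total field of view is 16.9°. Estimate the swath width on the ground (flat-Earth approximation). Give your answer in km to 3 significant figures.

Half-angle = 16.9°/2 = 8.45°.
Swath width ≈ 2h·tan(θ/2) = 2 × 562 × tan(8.45°) = 167.0 km.

167 km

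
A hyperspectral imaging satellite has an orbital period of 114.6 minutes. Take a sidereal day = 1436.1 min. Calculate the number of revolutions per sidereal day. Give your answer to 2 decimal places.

12.53

T = 114.6 min = 6876.0 s.
Orbits per sidereal day = 86166 / 6876.0 = 12.531.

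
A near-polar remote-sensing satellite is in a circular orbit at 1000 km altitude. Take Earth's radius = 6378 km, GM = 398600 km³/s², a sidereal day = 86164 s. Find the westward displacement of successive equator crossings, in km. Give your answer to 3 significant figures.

Semi-major axis a = 6378 + 1000 = 7378 km. Period T = 2π√(a³/μ) = 2π√(7378³/398600) = 6306.9 s = 105.12 min.
During one orbit Earth rotates (6306.9 / 86164) × 360° = 26.35°.
At the equator that is 26.35° × (2π·6378/360) km/° = 26.35 × 111.3 = 2933 km.

2930 km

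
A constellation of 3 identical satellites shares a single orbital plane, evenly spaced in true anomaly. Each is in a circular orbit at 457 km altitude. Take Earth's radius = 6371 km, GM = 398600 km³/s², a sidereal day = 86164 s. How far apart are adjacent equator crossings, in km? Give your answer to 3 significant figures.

870 km

Semi-major axis a = 6371 + 457 = 6828 km. Period T = 2π√(a³/μ) = 2π√(6828³/398600) = 5615.0 s = 93.58 min.
Single-satellite node shift = (5615.0/86164) × 360° = 23.46°.
With 3 satellites evenly phased, successive equator crossings are 23.46/3 = 7.820° apart.
That is 7.820 × 111.2 = 870 km at the equator.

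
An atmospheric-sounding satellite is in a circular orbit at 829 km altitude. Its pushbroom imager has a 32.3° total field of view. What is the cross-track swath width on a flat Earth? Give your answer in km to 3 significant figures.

Half-angle = 32.3°/2 = 16.15°.
Swath width ≈ 2h·tan(θ/2) = 2 × 829 × tan(16.15°) = 480.1 km.

480 km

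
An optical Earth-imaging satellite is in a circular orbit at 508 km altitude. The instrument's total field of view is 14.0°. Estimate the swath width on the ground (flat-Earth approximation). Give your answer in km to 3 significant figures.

125 km

Half-angle = 14.0°/2 = 7°.
Swath width ≈ 2h·tan(θ/2) = 2 × 508 × tan(7°) = 124.7 km.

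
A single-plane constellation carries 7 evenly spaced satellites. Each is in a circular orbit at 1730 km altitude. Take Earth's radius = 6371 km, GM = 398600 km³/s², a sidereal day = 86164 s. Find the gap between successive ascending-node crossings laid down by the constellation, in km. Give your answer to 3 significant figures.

Semi-major axis a = 6371 + 1730 = 8101 km. Period T = 2π√(a³/μ) = 2π√(8101³/398600) = 7256.4 s = 120.94 min.
Single-satellite node shift = (7256.4/86164) × 360° = 30.32°.
With 7 satellites evenly phased, successive equator crossings are 30.32/7 = 4.331° apart.
That is 4.331 × 111.2 = 482 km at the equator.

482 km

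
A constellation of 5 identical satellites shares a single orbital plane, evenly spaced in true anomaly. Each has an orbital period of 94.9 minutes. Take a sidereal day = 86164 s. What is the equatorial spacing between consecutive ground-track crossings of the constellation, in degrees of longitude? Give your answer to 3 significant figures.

4.76°

T = 94.9 min = 5694.0 s.
Single-satellite node shift = (5694.0/86164) × 360° = 23.79°.
With 5 satellites evenly phased, successive equator crossings are 23.79/5 = 4.758° apart.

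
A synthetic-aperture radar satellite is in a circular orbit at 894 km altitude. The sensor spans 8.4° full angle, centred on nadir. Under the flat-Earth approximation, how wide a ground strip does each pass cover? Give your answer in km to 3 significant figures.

Half-angle = 8.4°/2 = 4.2°.
Swath width ≈ 2h·tan(θ/2) = 2 × 894 × tan(4.2°) = 131.3 km.

131 km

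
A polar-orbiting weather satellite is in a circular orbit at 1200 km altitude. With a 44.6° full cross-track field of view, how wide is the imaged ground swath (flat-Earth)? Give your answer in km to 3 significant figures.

984 km

Half-angle = 44.6°/2 = 22.3°.
Swath width ≈ 2h·tan(θ/2) = 2 × 1200 × tan(22.3°) = 984.3 km.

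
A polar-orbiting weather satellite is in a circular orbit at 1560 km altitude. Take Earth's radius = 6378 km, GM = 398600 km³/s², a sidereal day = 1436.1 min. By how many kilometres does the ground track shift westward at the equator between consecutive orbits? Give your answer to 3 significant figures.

Semi-major axis a = 6378 + 1560 = 7938 km. Period T = 2π√(a³/μ) = 2π√(7938³/398600) = 7038.5 s = 117.31 min.
During one orbit Earth rotates (7038.5 / 86166) × 360° = 29.41°.
At the equator that is 29.41° × (2π·6378/360) km/° = 29.41 × 111.3 = 3273 km.

3270 km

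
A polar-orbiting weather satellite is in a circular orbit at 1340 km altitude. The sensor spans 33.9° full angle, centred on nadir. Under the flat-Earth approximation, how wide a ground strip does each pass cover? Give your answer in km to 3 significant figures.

817 km

Half-angle = 33.9°/2 = 16.95°.
Swath width ≈ 2h·tan(θ/2) = 2 × 1340 × tan(16.95°) = 816.8 km.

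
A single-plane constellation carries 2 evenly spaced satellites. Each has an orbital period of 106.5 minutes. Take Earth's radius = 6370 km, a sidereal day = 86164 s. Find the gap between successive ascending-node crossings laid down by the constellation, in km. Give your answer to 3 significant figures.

1480 km

T = 106.5 min = 6390.0 s.
Single-satellite node shift = (6390.0/86164) × 360° = 26.70°.
With 2 satellites evenly phased, successive equator crossings are 26.70/2 = 13.349° apart.
That is 13.349 × 111.2 = 1484 km at the equator.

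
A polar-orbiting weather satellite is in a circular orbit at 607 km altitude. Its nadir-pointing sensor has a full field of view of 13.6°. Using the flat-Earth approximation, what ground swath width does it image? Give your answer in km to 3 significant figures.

145 km

Half-angle = 13.6°/2 = 6.8°.
Swath width ≈ 2h·tan(θ/2) = 2 × 607 × tan(6.8°) = 144.8 km.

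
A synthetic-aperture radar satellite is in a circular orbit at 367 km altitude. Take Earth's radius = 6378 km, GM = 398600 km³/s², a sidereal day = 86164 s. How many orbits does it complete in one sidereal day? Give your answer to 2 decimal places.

15.63

Semi-major axis a = 6378 + 367 = 6745 km. Period T = 2π√(a³/μ) = 2π√(6745³/398600) = 5513.0 s = 91.88 min.
Orbits per sidereal day = 86164 / 5513.0 = 15.629.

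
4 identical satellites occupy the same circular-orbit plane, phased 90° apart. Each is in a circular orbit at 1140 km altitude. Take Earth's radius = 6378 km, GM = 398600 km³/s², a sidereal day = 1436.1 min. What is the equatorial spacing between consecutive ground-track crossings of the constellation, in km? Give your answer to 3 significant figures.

754 km

Semi-major axis a = 6378 + 1140 = 7518 km. Period T = 2π√(a³/μ) = 2π√(7518³/398600) = 6487.3 s = 108.12 min.
Single-satellite node shift = (6487.3/86166) × 360° = 27.10°.
With 4 satellites evenly phased, successive equator crossings are 27.10/4 = 6.776° apart.
That is 6.776 × 111.3 = 754 km at the equator.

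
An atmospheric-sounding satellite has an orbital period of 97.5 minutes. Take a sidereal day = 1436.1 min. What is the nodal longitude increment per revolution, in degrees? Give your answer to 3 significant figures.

T = 97.5 min = 5850.0 s.
During one orbit Earth rotates (5850.0 / 86166) × 360° = 24.44°.

24.4°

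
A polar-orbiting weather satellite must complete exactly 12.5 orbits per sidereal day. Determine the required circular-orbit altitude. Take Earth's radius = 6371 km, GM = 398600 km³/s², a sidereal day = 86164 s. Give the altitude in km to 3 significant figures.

1460 km

Required period T = 86164 / 12.5 = 6893.1 s.
From T = 2π√(a³/μ): a = (μ T²/4π²)^(1/3) = (398600 × 6893.1² / 4π²)^(1/3) = 7828 km.
Altitude h = a − R = 7828 − 6371 = 1457 km.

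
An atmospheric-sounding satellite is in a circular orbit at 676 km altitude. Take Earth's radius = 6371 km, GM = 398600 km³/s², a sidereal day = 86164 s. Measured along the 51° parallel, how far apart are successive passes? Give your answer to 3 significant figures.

1720 km

Semi-major axis a = 6371 + 676 = 7047 km. Period T = 2π√(a³/μ) = 2π√(7047³/398600) = 5887.3 s = 98.12 min.
Node shift per orbit = (5887.3/86164) × 360° = 24.60°.
Equatorial spacing = 24.60 × 111.2 km/° = 2735 km.
At 51° latitude, spacing = 2735 × cos(51°) = 1721 km.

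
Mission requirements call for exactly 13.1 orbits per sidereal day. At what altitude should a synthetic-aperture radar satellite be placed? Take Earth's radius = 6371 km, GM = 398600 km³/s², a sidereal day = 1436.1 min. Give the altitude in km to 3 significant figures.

Required period T = 86166 / 13.1 = 6577.6 s.
From T = 2π√(a³/μ): a = (μ T²/4π²)^(1/3) = (398600 × 6577.6² / 4π²)^(1/3) = 7588 km.
Altitude h = a − R = 7588 − 6371 = 1217 km.

1220 km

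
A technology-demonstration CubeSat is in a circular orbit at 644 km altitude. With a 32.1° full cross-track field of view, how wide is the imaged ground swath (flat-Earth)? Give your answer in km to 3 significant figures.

Half-angle = 32.1°/2 = 16.05°.
Swath width ≈ 2h·tan(θ/2) = 2 × 644 × tan(16.05°) = 370.5 km.

371 km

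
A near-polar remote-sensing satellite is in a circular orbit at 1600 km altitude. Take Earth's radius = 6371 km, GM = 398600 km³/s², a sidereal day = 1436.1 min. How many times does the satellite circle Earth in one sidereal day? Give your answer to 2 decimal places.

12.17

Semi-major axis a = 6371 + 1600 = 7971 km. Period T = 2π√(a³/μ) = 2π√(7971³/398600) = 7082.4 s = 118.04 min.
Orbits per sidereal day = 86166 / 7082.4 = 12.166.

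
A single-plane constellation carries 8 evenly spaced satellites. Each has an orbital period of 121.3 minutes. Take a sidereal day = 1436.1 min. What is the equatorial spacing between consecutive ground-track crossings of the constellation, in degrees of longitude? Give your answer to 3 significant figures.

3.80°

T = 121.3 min = 7278.0 s.
Single-satellite node shift = (7278.0/86166) × 360° = 30.41°.
With 8 satellites evenly phased, successive equator crossings are 30.41/8 = 3.801° apart.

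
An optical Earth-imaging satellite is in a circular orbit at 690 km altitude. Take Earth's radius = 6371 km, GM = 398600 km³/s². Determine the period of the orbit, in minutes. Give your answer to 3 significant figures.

98.4 min

Semi-major axis a = 6371 + 690 = 7061 km. Period T = 2π√(a³/μ) = 2π√(7061³/398600) = 5904.9 s = 98.41 min.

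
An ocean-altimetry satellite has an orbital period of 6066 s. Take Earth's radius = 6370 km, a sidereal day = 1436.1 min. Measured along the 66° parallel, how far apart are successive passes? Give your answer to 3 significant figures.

1150 km

Node shift per orbit = (6066.0/86166) × 360° = 25.34°.
Equatorial spacing = 25.34 × 111.2 km/° = 2818 km.
At 66° latitude, spacing = 2818 × cos(66°) = 1146 km.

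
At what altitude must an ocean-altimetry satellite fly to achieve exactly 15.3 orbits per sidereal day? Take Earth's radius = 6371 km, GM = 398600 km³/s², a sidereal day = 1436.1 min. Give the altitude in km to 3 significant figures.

Required period T = 86166 / 15.3 = 5631.8 s.
From T = 2π√(a³/μ): a = (μ T²/4π²)^(1/3) = (398600 × 5631.8² / 4π²)^(1/3) = 6842 km.
Altitude h = a − R = 6842 − 6371 = 471 km.

471 km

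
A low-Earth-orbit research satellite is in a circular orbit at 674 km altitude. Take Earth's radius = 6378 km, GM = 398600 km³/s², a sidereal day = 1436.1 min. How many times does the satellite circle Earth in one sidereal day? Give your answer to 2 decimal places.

14.62

Semi-major axis a = 6378 + 674 = 7052 km. Period T = 2π√(a³/μ) = 2π√(7052³/398600) = 5893.6 s = 98.23 min.
Orbits per sidereal day = 86166 / 5893.6 = 14.620.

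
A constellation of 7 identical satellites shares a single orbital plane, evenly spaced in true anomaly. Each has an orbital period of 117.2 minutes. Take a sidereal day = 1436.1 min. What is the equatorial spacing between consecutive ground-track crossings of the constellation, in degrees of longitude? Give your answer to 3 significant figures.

4.20°

T = 117.2 min = 7032.0 s.
Single-satellite node shift = (7032.0/86166) × 360° = 29.38°.
With 7 satellites evenly phased, successive equator crossings are 29.38/7 = 4.197° apart.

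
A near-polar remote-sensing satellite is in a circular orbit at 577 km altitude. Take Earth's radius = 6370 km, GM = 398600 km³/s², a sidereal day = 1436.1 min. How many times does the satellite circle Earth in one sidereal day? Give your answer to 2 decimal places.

14.95

Semi-major axis a = 6370 + 577 = 6947 km. Period T = 2π√(a³/μ) = 2π√(6947³/398600) = 5762.4 s = 96.04 min.
Orbits per sidereal day = 86166 / 5762.4 = 14.953.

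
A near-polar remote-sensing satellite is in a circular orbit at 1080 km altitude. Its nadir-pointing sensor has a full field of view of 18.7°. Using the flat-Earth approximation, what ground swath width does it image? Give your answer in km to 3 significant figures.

Half-angle = 18.7°/2 = 9.35°.
Swath width ≈ 2h·tan(θ/2) = 2 × 1080 × tan(9.35°) = 355.6 km.

356 km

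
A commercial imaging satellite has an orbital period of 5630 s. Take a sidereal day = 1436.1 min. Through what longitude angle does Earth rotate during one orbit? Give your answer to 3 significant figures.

23.5°

During one orbit Earth rotates (5630.0 / 86166) × 360° = 23.52°.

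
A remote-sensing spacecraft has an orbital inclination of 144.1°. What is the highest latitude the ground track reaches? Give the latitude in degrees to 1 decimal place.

Retrograde orbit: the ground track reaches ±(180° − i) = ±(180 − 144.1) = ±35.9°.

35.9°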